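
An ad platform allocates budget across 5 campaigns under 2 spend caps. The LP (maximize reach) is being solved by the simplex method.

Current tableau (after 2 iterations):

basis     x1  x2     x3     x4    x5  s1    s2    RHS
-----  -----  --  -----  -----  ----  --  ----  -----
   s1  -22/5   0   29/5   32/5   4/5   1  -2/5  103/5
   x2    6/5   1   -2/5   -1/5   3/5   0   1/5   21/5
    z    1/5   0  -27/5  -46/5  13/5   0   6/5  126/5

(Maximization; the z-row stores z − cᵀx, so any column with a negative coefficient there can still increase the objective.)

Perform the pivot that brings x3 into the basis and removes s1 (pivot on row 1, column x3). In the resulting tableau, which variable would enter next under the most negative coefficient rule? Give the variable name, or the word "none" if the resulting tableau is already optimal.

x1

Pivot element 29/5. New z-row = old z-row − (-27/5)·(row 1/(29/5)).
Updated z-row coefficients: x1: -113/29, x2: 0, x3: 0, x4: -94/29, x5: 97/29, s1: 27/29, s2: 24/29.
The most negative is -113/29 in column x1, so x1 would enter next.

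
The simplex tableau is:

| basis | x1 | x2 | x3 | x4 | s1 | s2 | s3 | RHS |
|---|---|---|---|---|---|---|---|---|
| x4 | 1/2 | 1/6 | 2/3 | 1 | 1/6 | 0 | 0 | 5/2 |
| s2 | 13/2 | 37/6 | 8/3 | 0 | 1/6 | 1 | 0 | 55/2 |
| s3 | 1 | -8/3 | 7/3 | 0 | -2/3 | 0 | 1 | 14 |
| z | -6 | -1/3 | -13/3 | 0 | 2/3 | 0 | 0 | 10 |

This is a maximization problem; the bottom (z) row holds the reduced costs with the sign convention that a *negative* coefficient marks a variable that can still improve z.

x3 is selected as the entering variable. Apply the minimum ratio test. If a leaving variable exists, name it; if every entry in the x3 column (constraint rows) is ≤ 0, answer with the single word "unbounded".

Ratios: row 1 (x4): (5/2)/(2/3) = 15/4; row 2 (s2): (55/2)/(8/3) = 165/16; row 3 (s3): 14/(7/3) = 6.
Minimum ratio is in the x4 row, so x4 leaves.

x4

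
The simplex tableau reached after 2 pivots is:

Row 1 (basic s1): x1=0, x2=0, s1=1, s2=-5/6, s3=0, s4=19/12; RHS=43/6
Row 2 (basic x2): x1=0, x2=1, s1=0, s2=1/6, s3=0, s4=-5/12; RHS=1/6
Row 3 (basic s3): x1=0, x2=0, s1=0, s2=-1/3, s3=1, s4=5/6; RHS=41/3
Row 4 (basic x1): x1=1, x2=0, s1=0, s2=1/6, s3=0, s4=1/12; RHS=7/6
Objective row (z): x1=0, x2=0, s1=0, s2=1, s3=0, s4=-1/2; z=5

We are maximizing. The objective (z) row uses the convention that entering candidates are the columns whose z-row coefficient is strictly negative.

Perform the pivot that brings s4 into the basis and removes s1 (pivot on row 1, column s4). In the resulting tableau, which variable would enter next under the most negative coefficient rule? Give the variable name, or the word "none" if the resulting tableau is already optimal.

none

Pivot element 19/12. New z-row = old z-row − (-1/2)·(row 1/(19/12)).
Updated z-row coefficients: x1: 0, x2: 0, s1: 6/19, s2: 14/19, s3: 0, s4: 0.
No coefficient is strictly negative; the tableau after this pivot is optimal.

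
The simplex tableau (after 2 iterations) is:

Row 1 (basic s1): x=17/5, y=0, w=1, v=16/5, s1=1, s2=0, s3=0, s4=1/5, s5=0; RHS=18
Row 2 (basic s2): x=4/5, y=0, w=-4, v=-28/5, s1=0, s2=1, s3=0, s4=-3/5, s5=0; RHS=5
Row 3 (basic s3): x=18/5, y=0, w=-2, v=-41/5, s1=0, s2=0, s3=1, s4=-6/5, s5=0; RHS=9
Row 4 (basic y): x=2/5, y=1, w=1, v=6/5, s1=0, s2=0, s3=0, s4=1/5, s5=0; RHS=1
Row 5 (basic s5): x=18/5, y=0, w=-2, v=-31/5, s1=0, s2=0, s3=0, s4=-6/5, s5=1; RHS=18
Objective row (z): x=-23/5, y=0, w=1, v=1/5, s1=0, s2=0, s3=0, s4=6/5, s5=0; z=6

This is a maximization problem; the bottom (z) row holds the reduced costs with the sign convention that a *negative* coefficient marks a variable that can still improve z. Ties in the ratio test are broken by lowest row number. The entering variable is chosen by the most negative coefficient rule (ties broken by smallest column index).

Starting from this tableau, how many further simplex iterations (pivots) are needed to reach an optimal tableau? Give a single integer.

2

pivot: x in, s3 out → z = 35/2
pivot: v in, y out → z = 35/2
No improving column remains; optimal.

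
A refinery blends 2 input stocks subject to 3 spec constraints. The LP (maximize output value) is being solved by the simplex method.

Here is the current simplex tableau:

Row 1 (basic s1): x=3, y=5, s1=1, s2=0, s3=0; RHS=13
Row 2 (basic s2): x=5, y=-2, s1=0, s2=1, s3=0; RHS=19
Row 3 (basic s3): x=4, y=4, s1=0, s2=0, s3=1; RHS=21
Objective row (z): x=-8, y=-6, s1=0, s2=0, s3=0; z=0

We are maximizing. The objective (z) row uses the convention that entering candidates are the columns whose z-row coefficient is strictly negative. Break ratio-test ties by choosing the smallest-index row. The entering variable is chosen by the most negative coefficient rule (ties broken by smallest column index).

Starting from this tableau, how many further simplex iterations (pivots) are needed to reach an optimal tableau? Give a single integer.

2

pivot: x in, s2 out → z = 152/5
pivot: y in, s1 out → z = 1016/31
No improving column remains; optimal.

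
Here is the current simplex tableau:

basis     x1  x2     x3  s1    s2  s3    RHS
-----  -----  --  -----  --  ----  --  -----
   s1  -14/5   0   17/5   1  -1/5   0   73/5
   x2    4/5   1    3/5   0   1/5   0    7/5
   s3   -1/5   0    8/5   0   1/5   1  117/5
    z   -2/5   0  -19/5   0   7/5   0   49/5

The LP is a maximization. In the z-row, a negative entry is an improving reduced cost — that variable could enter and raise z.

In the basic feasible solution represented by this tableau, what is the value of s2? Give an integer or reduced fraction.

s2 is nonbasic (not in the basis column), so its value in the current BFS is 0.

0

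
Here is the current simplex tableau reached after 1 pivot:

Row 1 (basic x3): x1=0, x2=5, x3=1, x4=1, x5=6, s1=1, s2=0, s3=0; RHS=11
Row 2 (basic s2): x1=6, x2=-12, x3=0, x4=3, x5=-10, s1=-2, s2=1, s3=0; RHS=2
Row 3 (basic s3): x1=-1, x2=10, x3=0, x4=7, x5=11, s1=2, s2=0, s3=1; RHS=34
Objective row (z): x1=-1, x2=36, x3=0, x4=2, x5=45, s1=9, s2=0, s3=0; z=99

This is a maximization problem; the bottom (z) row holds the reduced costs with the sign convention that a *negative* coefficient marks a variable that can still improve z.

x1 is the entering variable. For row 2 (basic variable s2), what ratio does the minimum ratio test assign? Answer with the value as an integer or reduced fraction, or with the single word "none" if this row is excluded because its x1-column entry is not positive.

1/3

Ratio = RHS / (x1 entry) = 2 / 6 = 1/3.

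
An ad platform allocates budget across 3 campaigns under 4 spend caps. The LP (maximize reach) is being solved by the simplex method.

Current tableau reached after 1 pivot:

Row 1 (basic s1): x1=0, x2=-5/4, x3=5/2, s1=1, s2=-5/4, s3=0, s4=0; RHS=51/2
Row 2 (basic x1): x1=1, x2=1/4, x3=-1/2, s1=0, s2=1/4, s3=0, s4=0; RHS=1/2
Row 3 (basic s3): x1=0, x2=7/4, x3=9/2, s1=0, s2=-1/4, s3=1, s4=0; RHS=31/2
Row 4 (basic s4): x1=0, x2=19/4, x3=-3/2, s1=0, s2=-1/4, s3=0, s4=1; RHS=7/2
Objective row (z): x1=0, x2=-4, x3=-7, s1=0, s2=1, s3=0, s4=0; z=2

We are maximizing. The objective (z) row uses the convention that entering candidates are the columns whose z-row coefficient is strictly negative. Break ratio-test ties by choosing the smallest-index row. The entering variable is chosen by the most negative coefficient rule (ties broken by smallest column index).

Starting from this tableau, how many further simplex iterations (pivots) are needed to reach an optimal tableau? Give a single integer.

2

pivot: x3 in, s3 out → z = 235/9
pivot: x2 in, s4 out → z = 451/16
No improving column remains; optimal.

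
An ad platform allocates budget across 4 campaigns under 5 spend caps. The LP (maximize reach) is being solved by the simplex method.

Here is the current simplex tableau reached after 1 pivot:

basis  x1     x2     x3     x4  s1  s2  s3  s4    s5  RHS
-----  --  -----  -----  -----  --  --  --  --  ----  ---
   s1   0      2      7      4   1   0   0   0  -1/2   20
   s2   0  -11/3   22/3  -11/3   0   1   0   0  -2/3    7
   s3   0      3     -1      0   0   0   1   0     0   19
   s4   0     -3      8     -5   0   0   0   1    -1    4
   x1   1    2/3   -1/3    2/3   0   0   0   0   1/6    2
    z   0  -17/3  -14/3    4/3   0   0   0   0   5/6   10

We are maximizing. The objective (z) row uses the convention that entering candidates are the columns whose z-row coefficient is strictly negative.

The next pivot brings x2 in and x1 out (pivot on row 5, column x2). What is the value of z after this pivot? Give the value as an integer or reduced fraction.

27

Minimum ratio for x2: 2/(2/3) = 3.
z changes by −(z-row coeff of x2)·ratio = −(-17/3)·3 = 17.
New z = 10 + 17 = 27.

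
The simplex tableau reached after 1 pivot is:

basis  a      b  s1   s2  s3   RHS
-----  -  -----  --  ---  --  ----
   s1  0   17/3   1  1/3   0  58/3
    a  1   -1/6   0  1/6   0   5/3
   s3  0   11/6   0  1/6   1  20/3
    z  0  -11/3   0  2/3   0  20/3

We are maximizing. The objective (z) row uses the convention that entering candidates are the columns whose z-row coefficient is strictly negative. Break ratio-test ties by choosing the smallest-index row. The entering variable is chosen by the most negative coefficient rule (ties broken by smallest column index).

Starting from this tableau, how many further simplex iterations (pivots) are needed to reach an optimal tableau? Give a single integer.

1

pivot: b in, s1 out → z = 326/17
No improving column remains; optimal.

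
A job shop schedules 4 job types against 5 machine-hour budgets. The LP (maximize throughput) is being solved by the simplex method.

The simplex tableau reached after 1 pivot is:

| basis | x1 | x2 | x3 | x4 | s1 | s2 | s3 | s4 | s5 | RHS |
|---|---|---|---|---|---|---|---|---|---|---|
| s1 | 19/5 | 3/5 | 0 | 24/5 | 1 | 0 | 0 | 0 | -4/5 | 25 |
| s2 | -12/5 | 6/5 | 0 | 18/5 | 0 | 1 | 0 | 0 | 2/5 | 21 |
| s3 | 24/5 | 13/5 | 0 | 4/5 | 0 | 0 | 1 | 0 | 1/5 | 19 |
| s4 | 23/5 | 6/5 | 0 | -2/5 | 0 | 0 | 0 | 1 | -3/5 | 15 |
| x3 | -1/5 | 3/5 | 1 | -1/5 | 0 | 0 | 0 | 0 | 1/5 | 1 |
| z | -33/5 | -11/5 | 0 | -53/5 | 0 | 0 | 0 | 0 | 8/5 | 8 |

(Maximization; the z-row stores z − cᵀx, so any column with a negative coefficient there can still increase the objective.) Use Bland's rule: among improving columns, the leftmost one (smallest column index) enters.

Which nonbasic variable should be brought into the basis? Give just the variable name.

x1

Objective-row coefficients: x1: -33/5, x2: -11/5, x3: 0, x4: -53/5, s1: 0, s2: 0, s3: 0, s4: 0, s5: 8/5.
Improving columns: x1, x2, x4. Bland's rule picks the smallest column index → x1.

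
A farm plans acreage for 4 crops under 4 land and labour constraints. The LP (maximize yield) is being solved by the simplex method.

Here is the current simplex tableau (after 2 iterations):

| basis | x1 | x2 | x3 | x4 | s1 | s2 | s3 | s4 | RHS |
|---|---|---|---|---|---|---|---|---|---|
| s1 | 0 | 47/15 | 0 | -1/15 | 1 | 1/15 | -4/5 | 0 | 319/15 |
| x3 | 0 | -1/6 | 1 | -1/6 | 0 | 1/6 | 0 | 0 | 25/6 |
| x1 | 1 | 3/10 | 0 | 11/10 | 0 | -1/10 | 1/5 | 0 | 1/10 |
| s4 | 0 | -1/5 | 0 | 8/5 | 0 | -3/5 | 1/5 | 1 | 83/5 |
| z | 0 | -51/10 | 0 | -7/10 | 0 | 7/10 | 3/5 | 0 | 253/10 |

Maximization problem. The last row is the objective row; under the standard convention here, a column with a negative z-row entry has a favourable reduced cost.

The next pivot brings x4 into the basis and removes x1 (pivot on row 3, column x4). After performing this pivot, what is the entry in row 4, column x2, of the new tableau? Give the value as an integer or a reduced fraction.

Pivot element is row 3, column x4: 11/10.
Normalize row 3: new (row 3, x2) = (3/10)/(11/10) = 3/11.
row 4 ← row 4 − (8/5)·(new row 3): -1/5 − (8/5)·(3/11) = -7/11.

-7/11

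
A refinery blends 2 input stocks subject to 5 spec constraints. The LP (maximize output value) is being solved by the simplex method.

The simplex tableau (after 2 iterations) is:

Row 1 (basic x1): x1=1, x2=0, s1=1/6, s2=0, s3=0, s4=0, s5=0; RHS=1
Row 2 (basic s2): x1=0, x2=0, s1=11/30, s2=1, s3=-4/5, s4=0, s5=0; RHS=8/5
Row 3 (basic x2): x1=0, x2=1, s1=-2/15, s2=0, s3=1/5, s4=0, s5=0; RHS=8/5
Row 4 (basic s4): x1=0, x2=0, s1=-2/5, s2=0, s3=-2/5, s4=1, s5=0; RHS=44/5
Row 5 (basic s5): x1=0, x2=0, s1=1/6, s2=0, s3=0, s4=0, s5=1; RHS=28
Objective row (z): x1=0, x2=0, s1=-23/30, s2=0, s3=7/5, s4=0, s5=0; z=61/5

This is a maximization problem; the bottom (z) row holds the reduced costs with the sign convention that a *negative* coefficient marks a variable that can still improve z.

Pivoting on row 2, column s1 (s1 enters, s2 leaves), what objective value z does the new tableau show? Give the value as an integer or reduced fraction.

171/11

Minimum ratio for s1: (8/5)/(11/30) = 48/11.
z changes by −(z-row coeff of s1)·ratio = −(-23/30)·(48/11) = 184/55.
New z = 61/5 + (184/55) = 171/11.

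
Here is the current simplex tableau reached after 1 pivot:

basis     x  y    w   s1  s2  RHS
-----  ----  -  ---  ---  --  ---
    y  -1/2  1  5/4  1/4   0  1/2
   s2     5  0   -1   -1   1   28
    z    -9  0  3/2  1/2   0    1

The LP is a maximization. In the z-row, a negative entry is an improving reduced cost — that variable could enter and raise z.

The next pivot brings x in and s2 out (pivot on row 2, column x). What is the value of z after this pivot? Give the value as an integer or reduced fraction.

Minimum ratio for x: 28/5 = 28/5.
z changes by −(z-row coeff of x)·ratio = −(-9)·(28/5) = 252/5.
New z = 1 + (252/5) = 257/5.

257/5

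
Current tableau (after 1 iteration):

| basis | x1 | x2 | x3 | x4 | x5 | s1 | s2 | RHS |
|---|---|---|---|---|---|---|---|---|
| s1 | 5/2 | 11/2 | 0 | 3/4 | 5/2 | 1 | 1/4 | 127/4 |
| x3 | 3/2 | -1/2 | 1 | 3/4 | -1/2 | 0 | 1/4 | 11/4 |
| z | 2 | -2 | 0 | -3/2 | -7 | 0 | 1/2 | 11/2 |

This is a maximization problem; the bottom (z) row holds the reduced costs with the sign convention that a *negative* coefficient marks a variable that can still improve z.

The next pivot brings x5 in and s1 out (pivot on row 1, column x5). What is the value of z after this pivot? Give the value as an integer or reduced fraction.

Minimum ratio for x5: (127/4)/(5/2) = 127/10.
z changes by −(z-row coeff of x5)·ratio = −(-7)·(127/10) = 889/10.
New z = 11/2 + (889/10) = 472/5.

472/5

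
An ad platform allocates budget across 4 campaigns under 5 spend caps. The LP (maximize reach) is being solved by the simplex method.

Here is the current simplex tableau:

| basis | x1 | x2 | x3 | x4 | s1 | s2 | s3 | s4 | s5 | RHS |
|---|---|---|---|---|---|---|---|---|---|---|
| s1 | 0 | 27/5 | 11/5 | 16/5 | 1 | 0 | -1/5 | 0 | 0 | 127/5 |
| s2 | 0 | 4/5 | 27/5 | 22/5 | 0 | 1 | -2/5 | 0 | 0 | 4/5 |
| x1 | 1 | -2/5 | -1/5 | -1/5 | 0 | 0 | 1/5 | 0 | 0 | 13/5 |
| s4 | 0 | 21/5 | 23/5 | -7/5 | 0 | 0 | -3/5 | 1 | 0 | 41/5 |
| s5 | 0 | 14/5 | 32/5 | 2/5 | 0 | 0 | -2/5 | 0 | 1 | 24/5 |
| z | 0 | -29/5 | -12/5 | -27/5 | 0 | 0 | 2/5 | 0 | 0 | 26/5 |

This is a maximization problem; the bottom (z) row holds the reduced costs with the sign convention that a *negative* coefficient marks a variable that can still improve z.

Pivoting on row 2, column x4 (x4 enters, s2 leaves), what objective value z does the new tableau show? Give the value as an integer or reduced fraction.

68/11

Minimum ratio for x4: (4/5)/(22/5) = 2/11.
z changes by −(z-row coeff of x4)·ratio = −(-27/5)·(2/11) = 54/55.
New z = 26/5 + (54/55) = 68/11.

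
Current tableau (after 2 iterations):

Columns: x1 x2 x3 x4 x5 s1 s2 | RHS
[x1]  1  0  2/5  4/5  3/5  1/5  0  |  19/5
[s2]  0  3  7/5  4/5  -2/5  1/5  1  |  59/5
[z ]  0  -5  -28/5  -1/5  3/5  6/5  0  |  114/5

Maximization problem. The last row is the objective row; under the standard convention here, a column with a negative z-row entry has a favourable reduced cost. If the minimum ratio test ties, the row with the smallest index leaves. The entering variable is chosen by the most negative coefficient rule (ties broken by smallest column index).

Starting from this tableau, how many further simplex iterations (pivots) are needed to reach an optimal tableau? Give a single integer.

2

pivot: x3 in, s2 out → z = 70
pivot: x5 in, x1 out → z = 353/5
No improving column remains; optimal.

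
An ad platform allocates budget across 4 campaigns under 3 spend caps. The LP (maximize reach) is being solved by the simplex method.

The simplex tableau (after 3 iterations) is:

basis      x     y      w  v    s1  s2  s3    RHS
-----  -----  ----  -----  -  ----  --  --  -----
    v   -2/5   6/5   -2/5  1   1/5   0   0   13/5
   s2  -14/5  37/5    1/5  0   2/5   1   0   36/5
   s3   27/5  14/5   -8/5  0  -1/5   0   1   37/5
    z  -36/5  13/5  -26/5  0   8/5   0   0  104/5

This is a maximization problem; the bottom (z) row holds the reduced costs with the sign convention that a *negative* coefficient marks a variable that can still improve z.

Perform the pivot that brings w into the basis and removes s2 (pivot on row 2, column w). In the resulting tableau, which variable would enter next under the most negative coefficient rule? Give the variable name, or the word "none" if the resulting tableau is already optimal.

x

Pivot element 1/5. New z-row = old z-row − (-26/5)·(row 2/(1/5)).
Updated z-row coefficients: x: -80, y: 195, w: 0, v: 0, s1: 12, s2: 26, s3: 0.
The most negative is -80 in column x, so x would enter next.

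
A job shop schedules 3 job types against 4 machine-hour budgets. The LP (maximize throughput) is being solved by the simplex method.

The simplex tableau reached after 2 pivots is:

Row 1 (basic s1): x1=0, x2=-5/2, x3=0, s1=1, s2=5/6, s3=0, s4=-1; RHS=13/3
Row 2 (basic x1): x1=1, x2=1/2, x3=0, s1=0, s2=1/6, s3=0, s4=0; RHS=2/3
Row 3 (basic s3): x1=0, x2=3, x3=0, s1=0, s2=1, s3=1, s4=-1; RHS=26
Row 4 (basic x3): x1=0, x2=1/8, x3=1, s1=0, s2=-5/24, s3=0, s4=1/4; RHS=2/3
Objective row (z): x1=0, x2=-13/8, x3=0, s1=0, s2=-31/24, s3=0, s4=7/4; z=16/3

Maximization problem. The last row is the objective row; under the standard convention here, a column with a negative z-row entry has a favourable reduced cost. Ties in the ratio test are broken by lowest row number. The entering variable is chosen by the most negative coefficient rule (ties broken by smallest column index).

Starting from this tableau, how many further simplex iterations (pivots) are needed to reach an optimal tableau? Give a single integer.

2

pivot: x2 in, x1 out → z = 15/2
pivot: s2 in, x2 out → z = 21/2
No improving column remains; optimal.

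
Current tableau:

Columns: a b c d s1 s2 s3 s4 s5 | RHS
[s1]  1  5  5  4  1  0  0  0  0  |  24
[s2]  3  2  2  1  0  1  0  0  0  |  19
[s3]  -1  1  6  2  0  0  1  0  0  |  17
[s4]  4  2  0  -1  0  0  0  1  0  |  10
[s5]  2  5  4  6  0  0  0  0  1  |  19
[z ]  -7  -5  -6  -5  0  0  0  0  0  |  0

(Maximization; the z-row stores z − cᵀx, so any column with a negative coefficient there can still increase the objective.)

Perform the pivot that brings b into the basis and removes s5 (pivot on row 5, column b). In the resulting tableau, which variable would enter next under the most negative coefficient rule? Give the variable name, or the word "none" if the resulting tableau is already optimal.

a

Pivot element 5. New z-row = old z-row − (-5)·(row 5/5).
Updated z-row coefficients: a: -5, b: 0, c: -2, d: 1, s1: 0, s2: 0, s3: 0, s4: 0, s5: 1.
The most negative is -5 in column a, so a would enter next.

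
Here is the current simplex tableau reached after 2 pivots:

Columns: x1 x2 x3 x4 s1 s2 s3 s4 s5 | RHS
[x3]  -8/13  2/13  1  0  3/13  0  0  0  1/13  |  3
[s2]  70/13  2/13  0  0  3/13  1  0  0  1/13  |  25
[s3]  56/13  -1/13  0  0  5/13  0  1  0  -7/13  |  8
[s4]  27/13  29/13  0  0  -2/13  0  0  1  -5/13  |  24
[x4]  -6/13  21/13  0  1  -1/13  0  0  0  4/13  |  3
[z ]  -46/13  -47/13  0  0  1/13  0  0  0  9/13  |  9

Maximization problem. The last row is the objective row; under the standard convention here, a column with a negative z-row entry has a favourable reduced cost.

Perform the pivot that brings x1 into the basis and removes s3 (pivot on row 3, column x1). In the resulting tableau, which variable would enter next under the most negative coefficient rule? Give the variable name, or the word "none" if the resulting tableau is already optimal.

x2

Pivot element 56/13. New z-row = old z-row − (-46/13)·(row 3/(56/13)).
Updated z-row coefficients: x1: 0, x2: -103/28, x3: 0, x4: 0, s1: 11/28, s2: 0, s3: 23/28, s4: 0, s5: 1/4.
The most negative is -103/28 in column x2, so x2 would enter next.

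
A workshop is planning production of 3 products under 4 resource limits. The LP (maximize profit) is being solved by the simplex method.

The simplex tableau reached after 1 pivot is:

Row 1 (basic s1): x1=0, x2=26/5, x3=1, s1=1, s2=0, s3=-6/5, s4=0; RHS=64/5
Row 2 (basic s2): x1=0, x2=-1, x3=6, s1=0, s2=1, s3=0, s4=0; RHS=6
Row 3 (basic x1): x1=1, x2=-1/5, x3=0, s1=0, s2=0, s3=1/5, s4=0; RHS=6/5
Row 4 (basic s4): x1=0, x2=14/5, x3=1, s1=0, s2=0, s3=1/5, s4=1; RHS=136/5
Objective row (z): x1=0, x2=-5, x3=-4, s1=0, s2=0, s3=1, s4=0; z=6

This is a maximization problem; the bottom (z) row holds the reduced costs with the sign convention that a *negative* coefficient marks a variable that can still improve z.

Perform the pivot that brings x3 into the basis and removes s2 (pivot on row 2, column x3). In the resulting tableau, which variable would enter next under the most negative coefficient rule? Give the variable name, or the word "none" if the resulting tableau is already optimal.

Pivot element 6. New z-row = old z-row − (-4)·(row 2/6).
Updated z-row coefficients: x1: 0, x2: -17/3, x3: 0, s1: 0, s2: 2/3, s3: 1, s4: 0.
The most negative is -17/3 in column x2, so x2 would enter next.

x2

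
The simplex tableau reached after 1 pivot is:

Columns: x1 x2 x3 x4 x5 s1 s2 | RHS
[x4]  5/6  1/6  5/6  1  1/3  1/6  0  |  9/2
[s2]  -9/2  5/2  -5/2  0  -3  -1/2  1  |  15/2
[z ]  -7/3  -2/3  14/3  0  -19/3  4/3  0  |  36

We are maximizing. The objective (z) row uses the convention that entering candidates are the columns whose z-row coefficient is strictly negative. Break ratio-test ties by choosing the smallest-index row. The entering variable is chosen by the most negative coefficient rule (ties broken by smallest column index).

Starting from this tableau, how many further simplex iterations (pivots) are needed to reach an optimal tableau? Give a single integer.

pivot: x5 in, x4 out → z = 243/2
No improving column remains; optimal.

1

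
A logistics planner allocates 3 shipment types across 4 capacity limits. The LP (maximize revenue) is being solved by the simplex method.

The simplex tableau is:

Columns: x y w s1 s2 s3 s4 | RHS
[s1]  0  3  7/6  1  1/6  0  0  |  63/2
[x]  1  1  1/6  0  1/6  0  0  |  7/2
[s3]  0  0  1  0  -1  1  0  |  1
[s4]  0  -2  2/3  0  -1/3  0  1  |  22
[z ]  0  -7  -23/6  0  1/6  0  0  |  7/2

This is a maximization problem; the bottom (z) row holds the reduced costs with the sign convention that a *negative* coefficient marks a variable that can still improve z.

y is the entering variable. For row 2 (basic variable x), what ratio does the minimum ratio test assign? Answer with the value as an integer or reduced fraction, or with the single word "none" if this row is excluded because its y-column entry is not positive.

7/2

Ratio = RHS / (y entry) = (7/2) / 1 = 7/2.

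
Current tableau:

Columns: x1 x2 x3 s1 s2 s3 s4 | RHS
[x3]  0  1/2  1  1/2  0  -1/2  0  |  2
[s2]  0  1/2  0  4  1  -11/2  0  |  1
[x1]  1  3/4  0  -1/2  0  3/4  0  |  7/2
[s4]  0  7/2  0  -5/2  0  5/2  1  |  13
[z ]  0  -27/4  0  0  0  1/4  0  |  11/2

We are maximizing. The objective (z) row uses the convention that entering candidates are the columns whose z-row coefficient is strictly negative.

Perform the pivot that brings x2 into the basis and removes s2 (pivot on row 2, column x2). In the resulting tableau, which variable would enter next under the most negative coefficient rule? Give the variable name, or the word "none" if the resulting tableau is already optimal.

Pivot element 1/2. New z-row = old z-row − (-27/4)·(row 2/(1/2)).
Updated z-row coefficients: x1: 0, x2: 0, x3: 0, s1: 54, s2: 27/2, s3: -74, s4: 0.
The most negative is -74 in column s3, so s3 would enter next.

s3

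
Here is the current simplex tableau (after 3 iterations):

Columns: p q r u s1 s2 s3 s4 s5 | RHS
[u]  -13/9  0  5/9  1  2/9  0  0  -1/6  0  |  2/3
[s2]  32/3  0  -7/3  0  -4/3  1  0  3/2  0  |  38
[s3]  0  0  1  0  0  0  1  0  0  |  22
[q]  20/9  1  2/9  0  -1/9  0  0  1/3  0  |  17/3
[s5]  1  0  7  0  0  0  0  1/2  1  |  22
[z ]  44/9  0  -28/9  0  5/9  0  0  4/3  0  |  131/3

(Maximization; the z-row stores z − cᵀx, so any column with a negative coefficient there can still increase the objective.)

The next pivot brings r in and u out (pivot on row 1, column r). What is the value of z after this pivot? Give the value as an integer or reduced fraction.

Minimum ratio for r: (2/3)/(5/9) = 6/5.
z changes by −(z-row coeff of r)·ratio = −(-28/9)·(6/5) = 56/15.
New z = 131/3 + (56/15) = 237/5.

237/5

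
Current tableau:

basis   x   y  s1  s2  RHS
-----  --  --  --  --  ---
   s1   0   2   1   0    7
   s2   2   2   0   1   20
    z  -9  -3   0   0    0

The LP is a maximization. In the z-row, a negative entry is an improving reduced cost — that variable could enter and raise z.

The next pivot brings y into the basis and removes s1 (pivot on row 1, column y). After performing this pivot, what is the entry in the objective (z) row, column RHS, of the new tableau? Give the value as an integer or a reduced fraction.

21/2

Pivot element is row 1, column y: 2.
Normalize row 1: new (row 1, RHS) = 7/2 = 7/2.
z-row ← z-row − (-3)·(new row 1): 0 − (-3)·(7/2) = 21/2.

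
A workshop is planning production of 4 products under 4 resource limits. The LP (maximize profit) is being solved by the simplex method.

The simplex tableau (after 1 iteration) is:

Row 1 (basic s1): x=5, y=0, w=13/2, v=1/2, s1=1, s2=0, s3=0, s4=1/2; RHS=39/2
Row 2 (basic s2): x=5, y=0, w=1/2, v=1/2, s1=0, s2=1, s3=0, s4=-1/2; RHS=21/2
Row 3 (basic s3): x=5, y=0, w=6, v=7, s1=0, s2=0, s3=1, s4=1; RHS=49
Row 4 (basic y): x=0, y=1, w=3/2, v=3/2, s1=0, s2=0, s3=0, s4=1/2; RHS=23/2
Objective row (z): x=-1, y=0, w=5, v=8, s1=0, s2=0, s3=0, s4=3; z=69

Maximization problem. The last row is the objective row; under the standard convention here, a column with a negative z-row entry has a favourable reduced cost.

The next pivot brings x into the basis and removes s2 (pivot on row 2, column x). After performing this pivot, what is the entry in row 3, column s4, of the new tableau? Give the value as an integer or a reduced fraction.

Pivot element is row 2, column x: 5.
Normalize row 2: new (row 2, s4) = (-1/2)/5 = -1/10.
row 3 ← row 3 − 5·(new row 2): 1 − 5·(-1/10) = 3/2.

3/2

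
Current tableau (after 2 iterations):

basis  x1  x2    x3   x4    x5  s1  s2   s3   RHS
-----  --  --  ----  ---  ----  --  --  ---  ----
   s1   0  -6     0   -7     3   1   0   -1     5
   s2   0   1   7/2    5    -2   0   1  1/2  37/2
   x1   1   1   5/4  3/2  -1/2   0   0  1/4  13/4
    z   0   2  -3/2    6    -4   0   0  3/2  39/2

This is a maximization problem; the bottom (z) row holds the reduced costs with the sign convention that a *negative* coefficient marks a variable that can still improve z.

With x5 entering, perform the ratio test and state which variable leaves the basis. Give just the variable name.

s1

Ratios: row 1 (s1): 5/3 = 5/3; row 2 (s2): entry -2 ≤ 0, skip; row 3 (x1): entry -1/2 ≤ 0, skip.
Minimum ratio 5/3 is in the s1 row, so s1 leaves.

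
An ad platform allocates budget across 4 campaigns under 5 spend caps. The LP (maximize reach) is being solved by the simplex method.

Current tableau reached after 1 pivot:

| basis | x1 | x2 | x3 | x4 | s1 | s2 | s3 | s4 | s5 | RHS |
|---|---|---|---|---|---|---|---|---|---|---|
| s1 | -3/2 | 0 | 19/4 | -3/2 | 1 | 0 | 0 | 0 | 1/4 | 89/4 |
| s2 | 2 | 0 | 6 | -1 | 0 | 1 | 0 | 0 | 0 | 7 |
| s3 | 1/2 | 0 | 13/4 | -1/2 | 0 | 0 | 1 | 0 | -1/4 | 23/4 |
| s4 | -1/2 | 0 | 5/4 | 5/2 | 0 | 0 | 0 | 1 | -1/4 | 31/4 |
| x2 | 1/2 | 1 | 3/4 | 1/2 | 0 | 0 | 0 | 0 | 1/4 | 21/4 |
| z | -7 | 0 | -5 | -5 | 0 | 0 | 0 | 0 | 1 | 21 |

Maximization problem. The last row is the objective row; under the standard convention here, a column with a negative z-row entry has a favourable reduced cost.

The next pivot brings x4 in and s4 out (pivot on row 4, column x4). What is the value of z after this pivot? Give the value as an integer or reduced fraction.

73/2

Minimum ratio for x4: (31/4)/(5/2) = 31/10.
z changes by −(z-row coeff of x4)·ratio = −(-5)·(31/10) = 31/2.
New z = 21 + (31/2) = 73/2.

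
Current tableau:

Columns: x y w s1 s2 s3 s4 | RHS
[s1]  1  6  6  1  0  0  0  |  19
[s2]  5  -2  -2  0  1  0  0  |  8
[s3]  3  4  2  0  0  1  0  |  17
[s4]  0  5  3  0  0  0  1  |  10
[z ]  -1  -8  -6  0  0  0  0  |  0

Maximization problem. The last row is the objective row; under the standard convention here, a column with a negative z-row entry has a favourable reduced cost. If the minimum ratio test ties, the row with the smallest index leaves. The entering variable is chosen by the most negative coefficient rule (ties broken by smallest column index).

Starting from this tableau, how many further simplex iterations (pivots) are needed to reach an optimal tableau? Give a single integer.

pivot: y in, s4 out → z = 16
pivot: w in, s1 out → z = 39/2
pivot: x in, s2 out → z = 667/32
No improving column remains; optimal.

3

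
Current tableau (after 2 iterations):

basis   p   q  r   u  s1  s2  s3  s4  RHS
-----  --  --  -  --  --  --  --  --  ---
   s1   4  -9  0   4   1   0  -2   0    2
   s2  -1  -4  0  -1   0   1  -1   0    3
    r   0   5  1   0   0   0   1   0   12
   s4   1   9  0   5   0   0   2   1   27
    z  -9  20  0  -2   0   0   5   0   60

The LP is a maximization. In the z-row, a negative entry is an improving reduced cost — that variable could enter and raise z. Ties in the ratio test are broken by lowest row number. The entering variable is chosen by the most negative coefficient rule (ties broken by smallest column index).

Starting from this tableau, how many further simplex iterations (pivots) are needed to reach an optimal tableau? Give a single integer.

pivot: p in, s1 out → z = 129/2
pivot: q in, s4 out → z = 2929/45
No improving column remains; optimal.

2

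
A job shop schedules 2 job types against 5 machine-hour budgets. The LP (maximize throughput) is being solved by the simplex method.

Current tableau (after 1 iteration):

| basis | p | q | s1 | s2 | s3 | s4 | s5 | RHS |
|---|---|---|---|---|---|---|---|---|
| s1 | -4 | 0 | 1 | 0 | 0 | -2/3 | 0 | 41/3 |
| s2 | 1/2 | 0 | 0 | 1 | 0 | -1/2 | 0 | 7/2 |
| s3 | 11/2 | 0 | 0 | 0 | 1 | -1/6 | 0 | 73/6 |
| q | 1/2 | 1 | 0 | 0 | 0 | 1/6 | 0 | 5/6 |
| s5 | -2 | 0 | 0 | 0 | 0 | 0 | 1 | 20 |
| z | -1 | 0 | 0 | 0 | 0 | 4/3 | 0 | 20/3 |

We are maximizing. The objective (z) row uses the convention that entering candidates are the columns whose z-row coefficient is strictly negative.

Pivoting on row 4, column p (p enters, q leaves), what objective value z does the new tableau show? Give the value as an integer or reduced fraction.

Minimum ratio for p: (5/6)/(1/2) = 5/3.
z changes by −(z-row coeff of p)·ratio = −(-1)·(5/3) = 5/3.
New z = 20/3 + (5/3) = 25/3.

25/3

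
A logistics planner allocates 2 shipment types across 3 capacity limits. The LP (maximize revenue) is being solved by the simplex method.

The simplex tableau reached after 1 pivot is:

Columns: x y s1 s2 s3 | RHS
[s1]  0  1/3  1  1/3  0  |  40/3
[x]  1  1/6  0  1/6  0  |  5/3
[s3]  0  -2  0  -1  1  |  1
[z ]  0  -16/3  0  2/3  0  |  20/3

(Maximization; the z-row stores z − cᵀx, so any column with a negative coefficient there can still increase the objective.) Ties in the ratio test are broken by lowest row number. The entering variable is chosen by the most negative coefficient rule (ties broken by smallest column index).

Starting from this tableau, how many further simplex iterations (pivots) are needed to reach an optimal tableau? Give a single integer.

pivot: y in, x out → z = 60
No improving column remains; optimal.

1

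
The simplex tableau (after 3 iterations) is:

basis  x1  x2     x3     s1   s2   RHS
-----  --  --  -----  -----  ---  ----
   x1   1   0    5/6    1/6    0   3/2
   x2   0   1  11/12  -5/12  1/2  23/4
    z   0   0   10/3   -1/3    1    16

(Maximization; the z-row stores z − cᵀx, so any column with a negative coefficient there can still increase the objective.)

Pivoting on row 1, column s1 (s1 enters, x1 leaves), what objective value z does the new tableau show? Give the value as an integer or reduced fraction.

Minimum ratio for s1: (3/2)/(1/6) = 9.
z changes by −(z-row coeff of s1)·ratio = −(-1/3)·9 = 3.
New z = 16 + 3 = 19.

19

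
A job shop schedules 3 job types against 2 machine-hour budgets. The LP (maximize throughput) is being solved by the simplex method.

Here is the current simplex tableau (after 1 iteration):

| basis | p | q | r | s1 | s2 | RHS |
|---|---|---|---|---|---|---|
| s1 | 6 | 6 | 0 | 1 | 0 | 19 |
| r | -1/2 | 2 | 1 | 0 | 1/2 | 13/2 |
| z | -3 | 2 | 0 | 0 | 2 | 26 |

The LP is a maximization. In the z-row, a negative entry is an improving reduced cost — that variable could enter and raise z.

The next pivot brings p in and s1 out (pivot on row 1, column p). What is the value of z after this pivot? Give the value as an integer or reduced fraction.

Minimum ratio for p: 19/6 = 19/6.
z changes by −(z-row coeff of p)·ratio = −(-3)·(19/6) = 19/2.
New z = 26 + (19/2) = 71/2.

71/2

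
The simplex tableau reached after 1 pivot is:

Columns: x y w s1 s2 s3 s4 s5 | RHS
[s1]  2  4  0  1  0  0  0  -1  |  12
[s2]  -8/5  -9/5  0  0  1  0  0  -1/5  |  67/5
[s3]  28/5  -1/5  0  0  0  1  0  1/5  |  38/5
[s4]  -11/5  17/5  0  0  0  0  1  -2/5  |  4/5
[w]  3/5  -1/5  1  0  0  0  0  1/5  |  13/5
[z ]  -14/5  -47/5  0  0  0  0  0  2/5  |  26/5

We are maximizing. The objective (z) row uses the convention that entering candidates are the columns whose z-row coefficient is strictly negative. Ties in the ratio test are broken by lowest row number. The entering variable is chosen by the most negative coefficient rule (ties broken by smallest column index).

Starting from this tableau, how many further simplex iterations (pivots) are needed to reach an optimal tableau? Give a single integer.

pivot: y in, s4 out → z = 126/17
pivot: x in, s3 out → z = 1844/93
pivot: s5 in, w out → z = 25
No improving column remains; optimal.

3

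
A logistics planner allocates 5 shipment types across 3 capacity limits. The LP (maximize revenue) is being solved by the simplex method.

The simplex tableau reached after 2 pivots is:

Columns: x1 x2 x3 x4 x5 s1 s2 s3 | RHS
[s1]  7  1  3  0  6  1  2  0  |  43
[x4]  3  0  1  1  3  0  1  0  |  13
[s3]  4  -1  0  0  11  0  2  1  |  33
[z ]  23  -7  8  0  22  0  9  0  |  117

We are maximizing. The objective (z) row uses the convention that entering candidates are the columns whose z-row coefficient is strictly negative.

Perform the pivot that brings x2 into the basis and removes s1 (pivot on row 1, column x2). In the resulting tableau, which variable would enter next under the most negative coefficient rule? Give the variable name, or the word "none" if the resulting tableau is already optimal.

Pivot element 1. New z-row = old z-row − (-7)·(row 1/1).
Updated z-row coefficients: x1: 72, x2: 0, x3: 29, x4: 0, x5: 64, s1: 7, s2: 23, s3: 0.
No coefficient is strictly negative; the tableau after this pivot is optimal.

none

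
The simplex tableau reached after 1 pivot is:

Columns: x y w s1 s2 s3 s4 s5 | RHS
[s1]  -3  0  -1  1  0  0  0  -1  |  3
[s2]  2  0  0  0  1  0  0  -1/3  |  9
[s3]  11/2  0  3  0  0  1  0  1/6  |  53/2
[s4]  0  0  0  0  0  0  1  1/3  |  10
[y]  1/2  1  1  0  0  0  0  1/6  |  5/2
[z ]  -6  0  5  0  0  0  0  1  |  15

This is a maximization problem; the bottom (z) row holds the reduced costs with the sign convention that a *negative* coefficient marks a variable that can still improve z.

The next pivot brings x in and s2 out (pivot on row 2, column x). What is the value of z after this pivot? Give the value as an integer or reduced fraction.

42

Minimum ratio for x: 9/2 = 9/2.
z changes by −(z-row coeff of x)·ratio = −(-6)·(9/2) = 27.
New z = 15 + 27 = 42.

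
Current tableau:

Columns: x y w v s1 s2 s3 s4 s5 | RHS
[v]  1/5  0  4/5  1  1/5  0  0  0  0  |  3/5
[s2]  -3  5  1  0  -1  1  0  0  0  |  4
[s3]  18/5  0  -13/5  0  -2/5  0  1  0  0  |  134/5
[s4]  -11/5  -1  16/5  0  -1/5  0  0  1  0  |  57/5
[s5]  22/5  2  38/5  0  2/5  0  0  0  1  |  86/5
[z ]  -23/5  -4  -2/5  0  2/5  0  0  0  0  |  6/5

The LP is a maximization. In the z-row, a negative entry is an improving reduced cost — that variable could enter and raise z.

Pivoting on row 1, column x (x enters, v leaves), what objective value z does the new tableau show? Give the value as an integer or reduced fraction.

Minimum ratio for x: (3/5)/(1/5) = 3.
z changes by −(z-row coeff of x)·ratio = −(-23/5)·3 = 69/5.
New z = 6/5 + (69/5) = 15.

15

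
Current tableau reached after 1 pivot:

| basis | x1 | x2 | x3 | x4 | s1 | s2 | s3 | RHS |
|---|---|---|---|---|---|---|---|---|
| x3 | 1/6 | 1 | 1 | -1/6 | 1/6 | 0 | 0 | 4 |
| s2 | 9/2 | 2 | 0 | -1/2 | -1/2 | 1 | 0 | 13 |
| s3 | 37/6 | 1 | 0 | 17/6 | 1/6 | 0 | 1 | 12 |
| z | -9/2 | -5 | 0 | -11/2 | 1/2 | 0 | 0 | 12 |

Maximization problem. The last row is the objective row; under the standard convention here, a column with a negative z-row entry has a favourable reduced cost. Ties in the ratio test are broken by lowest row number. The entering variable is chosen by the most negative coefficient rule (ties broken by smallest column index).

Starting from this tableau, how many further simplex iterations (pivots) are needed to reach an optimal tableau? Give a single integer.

pivot: x4 in, s3 out → z = 600/17
pivot: x2 in, x3 out → z = 440/9
No improving column remains; optimal.

2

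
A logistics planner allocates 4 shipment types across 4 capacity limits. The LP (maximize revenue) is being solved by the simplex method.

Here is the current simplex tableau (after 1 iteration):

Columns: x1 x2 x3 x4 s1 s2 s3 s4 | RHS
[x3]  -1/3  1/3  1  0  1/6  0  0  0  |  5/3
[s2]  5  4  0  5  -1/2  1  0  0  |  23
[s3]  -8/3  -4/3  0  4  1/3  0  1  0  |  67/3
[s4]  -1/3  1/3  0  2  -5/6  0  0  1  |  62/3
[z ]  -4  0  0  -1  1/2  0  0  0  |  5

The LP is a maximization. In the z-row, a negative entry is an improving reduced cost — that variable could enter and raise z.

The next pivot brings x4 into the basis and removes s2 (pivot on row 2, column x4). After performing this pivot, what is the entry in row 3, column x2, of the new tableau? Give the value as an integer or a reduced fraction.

-68/15

Pivot element is row 2, column x4: 5.
Normalize row 2: new (row 2, x2) = 4/5 = 4/5.
row 3 ← row 3 − 4·(new row 2): -4/3 − 4·(4/5) = -68/15.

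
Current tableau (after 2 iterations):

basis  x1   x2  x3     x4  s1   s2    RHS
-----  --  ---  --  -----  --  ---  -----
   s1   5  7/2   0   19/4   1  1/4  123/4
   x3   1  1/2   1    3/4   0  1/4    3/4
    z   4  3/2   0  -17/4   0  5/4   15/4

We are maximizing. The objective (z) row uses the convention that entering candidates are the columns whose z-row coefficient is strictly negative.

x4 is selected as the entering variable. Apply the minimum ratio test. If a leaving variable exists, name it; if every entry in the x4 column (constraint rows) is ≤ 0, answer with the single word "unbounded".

Ratios: row 1 (s1): (123/4)/(19/4) = 123/19; row 2 (x3): (3/4)/(3/4) = 1.
Minimum ratio is in the x3 row, so x3 leaves.

x3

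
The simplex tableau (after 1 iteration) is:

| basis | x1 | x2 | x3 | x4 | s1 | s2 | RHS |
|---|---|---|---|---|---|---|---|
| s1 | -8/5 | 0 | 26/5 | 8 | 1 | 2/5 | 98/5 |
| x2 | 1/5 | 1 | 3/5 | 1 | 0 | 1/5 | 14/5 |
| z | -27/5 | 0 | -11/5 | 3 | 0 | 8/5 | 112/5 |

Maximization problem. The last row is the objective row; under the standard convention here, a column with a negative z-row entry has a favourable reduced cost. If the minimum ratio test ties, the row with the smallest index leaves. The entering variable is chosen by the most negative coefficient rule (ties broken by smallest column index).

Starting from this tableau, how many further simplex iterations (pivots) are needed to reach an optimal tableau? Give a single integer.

1

pivot: x1 in, x2 out → z = 98
No improving column remains; optimal.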